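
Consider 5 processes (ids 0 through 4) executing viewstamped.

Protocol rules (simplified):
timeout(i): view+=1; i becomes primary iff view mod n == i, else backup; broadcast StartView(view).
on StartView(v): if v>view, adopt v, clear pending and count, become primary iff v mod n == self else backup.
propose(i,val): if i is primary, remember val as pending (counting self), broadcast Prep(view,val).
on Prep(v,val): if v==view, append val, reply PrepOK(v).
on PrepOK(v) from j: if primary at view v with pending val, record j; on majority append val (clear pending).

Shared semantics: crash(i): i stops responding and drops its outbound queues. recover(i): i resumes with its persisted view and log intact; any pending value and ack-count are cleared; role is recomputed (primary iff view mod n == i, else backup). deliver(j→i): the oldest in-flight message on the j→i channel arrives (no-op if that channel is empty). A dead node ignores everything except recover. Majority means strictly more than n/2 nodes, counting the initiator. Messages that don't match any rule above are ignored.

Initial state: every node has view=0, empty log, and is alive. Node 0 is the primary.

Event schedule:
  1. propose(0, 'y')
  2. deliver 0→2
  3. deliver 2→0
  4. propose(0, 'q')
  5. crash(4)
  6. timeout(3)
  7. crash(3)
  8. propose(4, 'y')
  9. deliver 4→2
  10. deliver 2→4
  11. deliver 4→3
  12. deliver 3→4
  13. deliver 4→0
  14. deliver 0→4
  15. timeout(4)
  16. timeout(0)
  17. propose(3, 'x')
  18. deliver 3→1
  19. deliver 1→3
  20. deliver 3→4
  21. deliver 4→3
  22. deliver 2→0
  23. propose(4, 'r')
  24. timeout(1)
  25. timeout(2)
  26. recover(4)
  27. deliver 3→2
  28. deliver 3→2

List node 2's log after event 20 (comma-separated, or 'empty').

y

1. propose(0,'y'):  nop
2. deliver 0→2:  <2:back v0 y>
3. deliver 2→0:  nop
4. propose(0,'q'):  nop
5. crash(4):  <4:✗back v0 ->
6. timeout(3):  <3:back v1 ->
7. crash(3):  <3:✗back v1 ->
8. propose(4,'y'):  nop
9. deliver 4→2:  nop
10. deliver 2→4:  nop
11. deliver 4→3:  nop
12. deliver 3→4:  nop
13. deliver 4→0:  nop
14. deliver 0→4:  nop
15. timeout(4):  nop
16. timeout(0):  <0:back v1 ->
17. propose(3,'x'):  nop
18. deliver 3→1:  nop
19. deliver 1→3:  nop
20. deliver 3→4:  nop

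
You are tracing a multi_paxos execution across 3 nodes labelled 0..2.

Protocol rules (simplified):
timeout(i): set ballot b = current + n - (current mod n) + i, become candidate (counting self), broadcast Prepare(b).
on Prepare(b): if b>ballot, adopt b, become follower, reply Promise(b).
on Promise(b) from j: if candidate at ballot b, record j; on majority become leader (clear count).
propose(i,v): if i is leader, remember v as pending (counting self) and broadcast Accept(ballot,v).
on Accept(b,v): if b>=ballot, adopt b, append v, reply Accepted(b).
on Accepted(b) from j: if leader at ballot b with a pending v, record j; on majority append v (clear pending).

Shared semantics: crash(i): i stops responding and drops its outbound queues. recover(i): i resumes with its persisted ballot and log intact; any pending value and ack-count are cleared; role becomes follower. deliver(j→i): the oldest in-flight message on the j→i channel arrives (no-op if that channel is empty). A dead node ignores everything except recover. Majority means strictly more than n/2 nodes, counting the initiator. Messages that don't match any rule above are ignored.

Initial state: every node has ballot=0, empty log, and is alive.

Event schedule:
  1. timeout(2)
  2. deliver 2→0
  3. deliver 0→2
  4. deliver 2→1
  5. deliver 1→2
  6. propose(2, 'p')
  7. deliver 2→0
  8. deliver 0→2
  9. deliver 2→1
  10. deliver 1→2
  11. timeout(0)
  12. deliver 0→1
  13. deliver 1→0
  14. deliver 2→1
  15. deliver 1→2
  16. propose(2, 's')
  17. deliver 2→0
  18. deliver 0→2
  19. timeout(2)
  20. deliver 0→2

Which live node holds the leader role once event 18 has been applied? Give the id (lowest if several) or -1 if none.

step 1 timeout(2): 2={cand,b=5,log=-}
step 2 deliver 2→0: 0={foll,b=5,log=-}
step 3 deliver 0→2: 2={lead,b=5,log=-}
step 4 deliver 2→1: 1={foll,b=5,log=-}
step 5 deliver 1→2: —
step 6 propose(2,'p'): —
step 7 deliver 2→0: 0={foll,b=5,log=p}
step 8 deliver 0→2: 2={lead,b=5,log=p}
step 9 deliver 2→1: 1={foll,b=5,log=p}
step 10 deliver 1→2: —
step 11 timeout(0): 0={cand,b=6,log=p}
step 12 deliver 0→1: 1={foll,b=6,log=p}
step 13 deliver 1→0: 0={lead,b=6,log=p}
step 14 deliver 2→1: —
step 15 deliver 1→2: —
step 16 propose(2,'s'): —
step 17 deliver 2→0: —
step 18 deliver 0→2: 2={foll,b=6,log=p}

0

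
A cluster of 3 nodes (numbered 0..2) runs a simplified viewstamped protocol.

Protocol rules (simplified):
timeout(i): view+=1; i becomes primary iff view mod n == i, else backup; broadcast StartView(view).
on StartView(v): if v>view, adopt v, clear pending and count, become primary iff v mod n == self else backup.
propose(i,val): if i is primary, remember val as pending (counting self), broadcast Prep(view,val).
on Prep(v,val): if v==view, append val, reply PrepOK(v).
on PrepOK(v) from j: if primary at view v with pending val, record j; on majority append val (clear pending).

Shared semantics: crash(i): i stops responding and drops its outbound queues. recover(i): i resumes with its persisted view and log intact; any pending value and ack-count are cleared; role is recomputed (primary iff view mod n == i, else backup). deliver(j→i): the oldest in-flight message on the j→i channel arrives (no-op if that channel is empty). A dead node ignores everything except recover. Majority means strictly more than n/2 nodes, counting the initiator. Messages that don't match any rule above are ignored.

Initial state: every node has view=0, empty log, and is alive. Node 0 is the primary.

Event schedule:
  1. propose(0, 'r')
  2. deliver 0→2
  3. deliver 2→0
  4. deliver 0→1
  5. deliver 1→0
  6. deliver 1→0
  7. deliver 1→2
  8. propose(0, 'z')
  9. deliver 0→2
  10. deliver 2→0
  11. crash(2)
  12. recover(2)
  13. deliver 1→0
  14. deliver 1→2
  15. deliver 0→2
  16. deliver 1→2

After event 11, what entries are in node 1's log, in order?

r

after 1 — propose(0,'r'): ·
after 2 — deliver 0→2: n2:back/v0/[r]
after 3 — deliver 2→0: n0:prim/v0/[r]
after 4 — deliver 0→1: n1:back/v0/[r]
after 5 — deliver 1→0: ·
after 6 — deliver 1→0: ·
after 7 — deliver 1→2: ·
after 8 — propose(0,'z'): ·
after 9 — deliver 0→2: n2:back/v0/[r,z]
after 10 — deliver 2→0: n0:prim/v0/[r,z]
after 11 — crash(2): n2:✗back/v0/[r,z]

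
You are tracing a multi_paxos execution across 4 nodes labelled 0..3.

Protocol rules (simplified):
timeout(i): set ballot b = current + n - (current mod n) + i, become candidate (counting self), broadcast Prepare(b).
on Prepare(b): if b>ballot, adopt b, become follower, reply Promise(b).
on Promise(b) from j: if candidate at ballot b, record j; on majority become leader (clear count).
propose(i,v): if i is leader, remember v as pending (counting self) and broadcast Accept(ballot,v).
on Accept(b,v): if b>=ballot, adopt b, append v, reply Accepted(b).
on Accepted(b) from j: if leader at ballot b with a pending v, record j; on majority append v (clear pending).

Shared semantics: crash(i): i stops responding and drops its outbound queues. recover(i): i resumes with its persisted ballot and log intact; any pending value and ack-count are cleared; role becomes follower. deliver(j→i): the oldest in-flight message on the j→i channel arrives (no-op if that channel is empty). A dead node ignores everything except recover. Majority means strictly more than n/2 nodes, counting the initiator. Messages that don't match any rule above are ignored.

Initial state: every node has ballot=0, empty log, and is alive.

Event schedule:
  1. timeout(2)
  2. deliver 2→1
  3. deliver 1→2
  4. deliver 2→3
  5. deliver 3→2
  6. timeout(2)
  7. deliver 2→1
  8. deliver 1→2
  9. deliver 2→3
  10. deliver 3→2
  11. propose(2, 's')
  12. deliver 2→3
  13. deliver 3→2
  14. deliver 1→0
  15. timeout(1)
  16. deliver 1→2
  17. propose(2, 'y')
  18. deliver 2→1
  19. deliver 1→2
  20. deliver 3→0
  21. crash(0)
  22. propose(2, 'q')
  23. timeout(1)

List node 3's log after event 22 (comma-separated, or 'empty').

s

after 1 — timeout(2): n2:cand/b6/[-]
after 2 — deliver 2→1: n1:foll/b6/[-]
after 3 — deliver 1→2: ·
after 4 — deliver 2→3: n3:foll/b6/[-]
after 5 — deliver 3→2: n2:lead/b6/[-]
after 6 — timeout(2): n2:cand/b10/[-]
after 7 — deliver 2→1: n1:foll/b10/[-]
after 8 — deliver 1→2: ·
after 9 — deliver 2→3: n3:foll/b10/[-]
after 10 — deliver 3→2: n2:lead/b10/[-]
after 11 — propose(2,'s'): ·
after 12 — deliver 2→3: n3:foll/b10/[s]
after 13 — deliver 3→2: ·
after 14 — deliver 1→0: ·
after 15 — timeout(1): n1:cand/b13/[-]
after 16 — deliver 1→2: n2:foll/b13/[-]
after 17 — propose(2,'y'): ·
after 18 — deliver 2→1: ·
after 19 — deliver 1→2: ·
after 20 — deliver 3→0: ·
after 21 — crash(0): n0:✗foll/b0/[-]
after 22 — propose(2,'q'): ·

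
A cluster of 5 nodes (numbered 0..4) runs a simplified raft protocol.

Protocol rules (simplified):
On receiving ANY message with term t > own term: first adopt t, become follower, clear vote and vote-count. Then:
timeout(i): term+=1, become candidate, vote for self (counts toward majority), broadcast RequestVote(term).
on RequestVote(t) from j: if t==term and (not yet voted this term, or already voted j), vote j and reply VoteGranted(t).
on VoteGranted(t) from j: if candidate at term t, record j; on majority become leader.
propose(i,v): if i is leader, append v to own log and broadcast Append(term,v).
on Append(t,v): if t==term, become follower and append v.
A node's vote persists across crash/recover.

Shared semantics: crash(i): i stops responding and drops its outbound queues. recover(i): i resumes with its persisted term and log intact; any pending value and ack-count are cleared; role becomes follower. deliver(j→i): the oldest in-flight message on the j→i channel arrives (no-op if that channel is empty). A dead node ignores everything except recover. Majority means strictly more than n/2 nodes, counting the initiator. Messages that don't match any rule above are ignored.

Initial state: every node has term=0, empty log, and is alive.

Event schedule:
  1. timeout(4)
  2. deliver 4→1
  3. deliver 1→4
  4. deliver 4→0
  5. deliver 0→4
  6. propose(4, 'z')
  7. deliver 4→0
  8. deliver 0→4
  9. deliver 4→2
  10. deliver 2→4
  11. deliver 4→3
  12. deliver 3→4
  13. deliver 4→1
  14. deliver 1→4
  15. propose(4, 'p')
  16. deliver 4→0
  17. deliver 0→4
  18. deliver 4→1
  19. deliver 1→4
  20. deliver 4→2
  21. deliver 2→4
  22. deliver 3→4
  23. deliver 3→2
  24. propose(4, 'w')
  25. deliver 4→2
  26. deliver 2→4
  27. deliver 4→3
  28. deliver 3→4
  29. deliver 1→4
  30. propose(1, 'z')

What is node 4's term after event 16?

after 1 — timeout(4): n4:cand/t1/[-]
after 2 — deliver 4→1: n1:foll/t1/[-]
after 3 — deliver 1→4: ·
after 4 — deliver 4→0: n0:foll/t1/[-]
after 5 — deliver 0→4: n4:lead/t1/[-]
after 6 — propose(4,'z'): n4:lead/t1/[z]
after 7 — deliver 4→0: n0:foll/t1/[z]
after 8 — deliver 0→4: ·
after 9 — deliver 4→2: n2:foll/t1/[-]
after 10 — deliver 2→4: ·
after 11 — deliver 4→3: n3:foll/t1/[-]
after 12 — deliver 3→4: ·
after 13 — deliver 4→1: n1:foll/t1/[z]
after 14 — deliver 1→4: ·
after 15 — propose(4,'p'): n4:lead/t1/[z,p]
after 16 — deliver 4→0: n0:foll/t1/[z,p]

1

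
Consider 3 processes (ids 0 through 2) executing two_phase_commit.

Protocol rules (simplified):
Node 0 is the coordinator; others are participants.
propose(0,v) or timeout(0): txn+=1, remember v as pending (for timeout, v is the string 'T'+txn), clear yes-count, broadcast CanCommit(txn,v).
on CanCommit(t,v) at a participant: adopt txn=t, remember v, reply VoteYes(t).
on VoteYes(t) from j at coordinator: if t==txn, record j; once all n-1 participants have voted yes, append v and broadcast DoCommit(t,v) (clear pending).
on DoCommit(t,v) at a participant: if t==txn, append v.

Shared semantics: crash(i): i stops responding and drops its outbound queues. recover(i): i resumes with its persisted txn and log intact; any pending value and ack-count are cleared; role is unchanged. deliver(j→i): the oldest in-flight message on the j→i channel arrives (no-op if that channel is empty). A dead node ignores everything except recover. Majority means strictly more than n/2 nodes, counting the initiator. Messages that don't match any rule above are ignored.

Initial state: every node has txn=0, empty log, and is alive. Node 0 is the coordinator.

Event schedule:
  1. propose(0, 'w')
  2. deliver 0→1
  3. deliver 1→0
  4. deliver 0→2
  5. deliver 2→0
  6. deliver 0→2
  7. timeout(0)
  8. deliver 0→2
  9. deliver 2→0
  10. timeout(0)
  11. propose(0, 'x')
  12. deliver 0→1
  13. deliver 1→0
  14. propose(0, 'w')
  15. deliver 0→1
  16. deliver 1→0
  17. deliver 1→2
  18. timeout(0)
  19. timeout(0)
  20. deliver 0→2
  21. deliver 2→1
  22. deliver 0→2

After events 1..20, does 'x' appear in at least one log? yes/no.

[1] propose(0,'w') → N0(coor t1 [-])
[2] deliver 0→1 → N1(part t1 [-])
[3] deliver 1→0 → ∅
[4] deliver 0→2 → N2(part t1 [-])
[5] deliver 2→0 → N0(coor t1 [w])
[6] deliver 0→2 → N2(part t1 [w])
[7] timeout(0) → N0(coor t2 [w])
[8] deliver 0→2 → N2(part t2 [w])
[9] deliver 2→0 → ∅
[10] timeout(0) → N0(coor t3 [w])
[11] propose(0,'x') → N0(coor t4 [w])
[12] deliver 0→1 → N1(part t1 [w])
[13] deliver 1→0 → ∅
[14] propose(0,'w') → N0(coor t5 [w])
[15] deliver 0→1 → N1(part t2 [w])
[16] deliver 1→0 → ∅
[17] deliver 1→2 → ∅
[18] timeout(0) → N0(coor t6 [w])
[19] timeout(0) → N0(coor t7 [w])
[20] deliver 0→2 → N2(part t3 [w])

no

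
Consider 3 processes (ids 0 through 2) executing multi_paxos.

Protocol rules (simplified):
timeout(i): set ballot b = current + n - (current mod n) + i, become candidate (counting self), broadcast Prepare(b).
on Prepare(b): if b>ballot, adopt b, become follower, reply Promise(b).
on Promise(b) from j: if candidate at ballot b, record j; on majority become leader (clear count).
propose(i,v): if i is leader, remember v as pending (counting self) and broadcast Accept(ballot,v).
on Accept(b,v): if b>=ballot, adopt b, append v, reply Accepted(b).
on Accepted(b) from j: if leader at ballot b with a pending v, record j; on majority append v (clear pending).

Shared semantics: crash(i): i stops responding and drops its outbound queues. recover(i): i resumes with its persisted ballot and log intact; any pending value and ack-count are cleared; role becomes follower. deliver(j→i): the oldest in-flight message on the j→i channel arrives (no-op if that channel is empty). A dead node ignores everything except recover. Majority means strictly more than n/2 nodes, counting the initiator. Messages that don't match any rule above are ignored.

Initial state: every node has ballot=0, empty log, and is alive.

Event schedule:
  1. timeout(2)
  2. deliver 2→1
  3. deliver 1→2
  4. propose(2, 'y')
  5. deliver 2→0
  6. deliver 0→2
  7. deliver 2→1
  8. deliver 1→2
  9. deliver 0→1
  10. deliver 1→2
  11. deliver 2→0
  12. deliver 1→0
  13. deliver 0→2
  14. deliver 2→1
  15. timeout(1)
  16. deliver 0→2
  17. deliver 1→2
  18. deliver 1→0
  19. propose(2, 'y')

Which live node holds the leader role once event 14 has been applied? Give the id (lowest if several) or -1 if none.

2

after 1 — timeout(2): n2:cand/b5/[-]
after 2 — deliver 2→1: n1:foll/b5/[-]
after 3 — deliver 1→2: n2:lead/b5/[-]
after 4 — propose(2,'y'): ·
after 5 — deliver 2→0: n0:foll/b5/[-]
after 6 — deliver 0→2: ·
after 7 — deliver 2→1: n1:foll/b5/[y]
after 8 — deliver 1→2: n2:lead/b5/[y]
after 9 — deliver 0→1: ·
after 10 — deliver 1→2: ·
after 11 — deliver 2→0: n0:foll/b5/[y]
after 12 — deliver 1→0: ·
after 13 — deliver 0→2: ·
after 14 — deliver 2→1: ·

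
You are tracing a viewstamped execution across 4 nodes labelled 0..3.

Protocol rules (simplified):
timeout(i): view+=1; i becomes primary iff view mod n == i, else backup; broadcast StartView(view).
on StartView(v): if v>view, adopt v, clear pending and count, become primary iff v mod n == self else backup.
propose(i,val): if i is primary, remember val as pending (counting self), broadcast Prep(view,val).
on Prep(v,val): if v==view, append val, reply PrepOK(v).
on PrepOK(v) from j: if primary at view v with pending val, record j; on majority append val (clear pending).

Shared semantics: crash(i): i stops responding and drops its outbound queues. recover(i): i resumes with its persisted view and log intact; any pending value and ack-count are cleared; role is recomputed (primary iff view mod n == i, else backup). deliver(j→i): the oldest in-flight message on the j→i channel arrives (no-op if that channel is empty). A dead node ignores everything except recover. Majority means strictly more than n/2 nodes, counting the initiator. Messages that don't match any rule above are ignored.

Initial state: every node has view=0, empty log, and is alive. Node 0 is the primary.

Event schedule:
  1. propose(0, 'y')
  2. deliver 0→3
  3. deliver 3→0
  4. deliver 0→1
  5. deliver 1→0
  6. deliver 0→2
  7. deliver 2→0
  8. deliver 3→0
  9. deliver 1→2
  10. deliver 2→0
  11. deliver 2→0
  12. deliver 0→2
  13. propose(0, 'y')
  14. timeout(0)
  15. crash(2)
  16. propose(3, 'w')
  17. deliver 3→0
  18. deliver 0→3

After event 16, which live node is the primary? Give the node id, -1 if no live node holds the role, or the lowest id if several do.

1. propose(0,'y'):  nop
2. deliver 0→3:  <3:back v0 y>
3. deliver 3→0:  nop
4. deliver 0→1:  <1:back v0 y>
5. deliver 1→0:  <0:prim v0 y>
6. deliver 0→2:  <2:back v0 y>
7. deliver 2→0:  nop
8. deliver 3→0:  nop
9. deliver 1→2:  nop
10. deliver 2→0:  nop
11. deliver 2→0:  nop
12. deliver 0→2:  nop
13. propose(0,'y'):  nop
14. timeout(0):  <0:back v1 y>
15. crash(2):  <2:✗back v0 y>
16. propose(3,'w'):  nop

-1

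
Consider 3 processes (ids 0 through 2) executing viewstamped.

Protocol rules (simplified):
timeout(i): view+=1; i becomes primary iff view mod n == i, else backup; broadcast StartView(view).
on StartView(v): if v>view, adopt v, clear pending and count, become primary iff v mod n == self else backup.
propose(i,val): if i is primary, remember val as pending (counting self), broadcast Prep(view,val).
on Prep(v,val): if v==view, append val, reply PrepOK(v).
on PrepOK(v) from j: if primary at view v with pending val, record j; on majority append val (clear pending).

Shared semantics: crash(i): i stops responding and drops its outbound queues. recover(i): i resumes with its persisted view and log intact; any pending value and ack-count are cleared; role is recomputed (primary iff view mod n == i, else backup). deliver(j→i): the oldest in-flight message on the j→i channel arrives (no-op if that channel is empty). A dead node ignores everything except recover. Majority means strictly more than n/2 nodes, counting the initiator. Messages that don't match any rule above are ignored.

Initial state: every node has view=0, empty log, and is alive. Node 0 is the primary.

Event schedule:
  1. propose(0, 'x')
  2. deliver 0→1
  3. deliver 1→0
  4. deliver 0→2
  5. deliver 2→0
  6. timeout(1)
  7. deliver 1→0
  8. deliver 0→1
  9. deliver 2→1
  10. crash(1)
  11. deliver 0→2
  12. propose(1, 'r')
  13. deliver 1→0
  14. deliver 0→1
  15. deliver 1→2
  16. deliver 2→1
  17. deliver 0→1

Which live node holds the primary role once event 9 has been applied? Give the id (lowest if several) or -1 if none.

after 1 — propose(0,'x'): ·
after 2 — deliver 0→1: n1:back/v0/[x]
after 3 — deliver 1→0: n0:prim/v0/[x]
after 4 — deliver 0→2: n2:back/v0/[x]
after 5 — deliver 2→0: ·
after 6 — timeout(1): n1:prim/v1/[x]
after 7 — deliver 1→0: n0:back/v1/[x]
after 8 — deliver 0→1: ·
after 9 — deliver 2→1: ·

1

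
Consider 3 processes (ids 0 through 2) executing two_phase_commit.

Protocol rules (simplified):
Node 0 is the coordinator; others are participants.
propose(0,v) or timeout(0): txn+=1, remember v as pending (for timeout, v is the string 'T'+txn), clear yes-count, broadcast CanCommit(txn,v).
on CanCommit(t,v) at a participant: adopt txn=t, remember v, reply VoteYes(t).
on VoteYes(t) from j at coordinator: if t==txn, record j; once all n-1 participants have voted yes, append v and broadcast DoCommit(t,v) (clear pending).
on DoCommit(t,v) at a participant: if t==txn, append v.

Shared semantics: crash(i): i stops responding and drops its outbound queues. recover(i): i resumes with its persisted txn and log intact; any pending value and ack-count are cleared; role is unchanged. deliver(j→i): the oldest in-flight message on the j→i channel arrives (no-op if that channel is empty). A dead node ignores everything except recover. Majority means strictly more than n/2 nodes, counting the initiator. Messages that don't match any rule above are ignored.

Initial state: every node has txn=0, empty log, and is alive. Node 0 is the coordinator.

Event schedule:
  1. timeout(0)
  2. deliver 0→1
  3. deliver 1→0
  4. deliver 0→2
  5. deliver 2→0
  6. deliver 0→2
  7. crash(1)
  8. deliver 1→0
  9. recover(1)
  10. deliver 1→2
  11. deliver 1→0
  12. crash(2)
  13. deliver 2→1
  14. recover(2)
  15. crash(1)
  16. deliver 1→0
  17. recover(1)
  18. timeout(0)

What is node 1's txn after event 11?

1

[1] timeout(0) → N0(coor t1 [-])
[2] deliver 0→1 → N1(part t1 [-])
[3] deliver 1→0 → ∅
[4] deliver 0→2 → N2(part t1 [-])
[5] deliver 2→0 → N0(coor t1 [T1])
[6] deliver 0→2 → N2(part t1 [T1])
[7] crash(1) → N1(✗part t1 [-])
[8] deliver 1→0 → ∅
[9] recover(1) → N1(part t1 [-])
[10] deliver 1→2 → ∅
[11] deliver 1→0 → ∅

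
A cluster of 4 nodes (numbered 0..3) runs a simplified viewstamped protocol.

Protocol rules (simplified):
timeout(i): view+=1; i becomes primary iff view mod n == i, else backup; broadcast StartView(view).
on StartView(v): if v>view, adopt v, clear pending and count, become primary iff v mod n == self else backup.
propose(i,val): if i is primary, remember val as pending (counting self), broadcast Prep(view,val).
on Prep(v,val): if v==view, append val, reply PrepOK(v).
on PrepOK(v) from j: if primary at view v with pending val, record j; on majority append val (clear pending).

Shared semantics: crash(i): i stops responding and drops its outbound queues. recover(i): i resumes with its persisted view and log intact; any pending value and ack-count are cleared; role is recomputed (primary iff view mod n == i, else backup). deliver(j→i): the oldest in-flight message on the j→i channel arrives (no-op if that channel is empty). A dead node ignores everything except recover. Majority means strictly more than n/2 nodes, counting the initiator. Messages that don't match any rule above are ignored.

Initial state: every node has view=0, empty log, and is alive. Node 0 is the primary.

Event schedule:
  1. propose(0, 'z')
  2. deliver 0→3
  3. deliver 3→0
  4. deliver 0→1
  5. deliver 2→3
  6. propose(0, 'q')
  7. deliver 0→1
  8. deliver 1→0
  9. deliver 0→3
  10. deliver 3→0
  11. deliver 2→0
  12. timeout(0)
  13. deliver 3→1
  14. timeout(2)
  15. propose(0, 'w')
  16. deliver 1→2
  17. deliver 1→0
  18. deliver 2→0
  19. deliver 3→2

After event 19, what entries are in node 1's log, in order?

z,q

step 1 propose(0,'z'): —
step 2 deliver 0→3: 3={back,v=0,log=z}
step 3 deliver 3→0: —
step 4 deliver 0→1: 1={back,v=0,log=z}
step 5 deliver 2→3: —
step 6 propose(0,'q'): —
step 7 deliver 0→1: 1={back,v=0,log=z,q}
step 8 deliver 1→0: —
step 9 deliver 0→3: 3={back,v=0,log=z,q}
step 10 deliver 3→0: 0={prim,v=0,log=q}
step 11 deliver 2→0: —
step 12 timeout(0): 0={back,v=1,log=q}
step 13 deliver 3→1: —
step 14 timeout(2): 2={back,v=1,log=-}
step 15 propose(0,'w'): —
step 16 deliver 1→2: —
step 17 deliver 1→0: —
step 18 deliver 2→0: —
step 19 deliver 3→2: —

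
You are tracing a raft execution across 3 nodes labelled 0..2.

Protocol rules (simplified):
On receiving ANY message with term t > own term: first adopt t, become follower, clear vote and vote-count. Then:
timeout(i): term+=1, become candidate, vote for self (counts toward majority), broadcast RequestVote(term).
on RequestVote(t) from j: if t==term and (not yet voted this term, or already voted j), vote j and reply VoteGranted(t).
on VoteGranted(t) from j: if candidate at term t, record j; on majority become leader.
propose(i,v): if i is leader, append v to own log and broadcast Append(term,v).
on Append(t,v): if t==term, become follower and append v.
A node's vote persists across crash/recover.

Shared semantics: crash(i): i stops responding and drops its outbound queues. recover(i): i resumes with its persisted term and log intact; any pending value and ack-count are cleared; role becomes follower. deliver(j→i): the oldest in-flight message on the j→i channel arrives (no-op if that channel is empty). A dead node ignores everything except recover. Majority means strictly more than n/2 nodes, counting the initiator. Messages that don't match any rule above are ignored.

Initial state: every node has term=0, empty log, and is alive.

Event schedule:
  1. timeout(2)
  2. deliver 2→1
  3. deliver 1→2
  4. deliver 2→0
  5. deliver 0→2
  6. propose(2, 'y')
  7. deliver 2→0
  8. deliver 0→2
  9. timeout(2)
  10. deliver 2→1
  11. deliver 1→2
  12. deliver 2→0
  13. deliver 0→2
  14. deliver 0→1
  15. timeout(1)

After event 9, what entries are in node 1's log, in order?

after 1 — timeout(2): n2:cand/t1/[-]
after 2 — deliver 2→1: n1:foll/t1/[-]
after 3 — deliver 1→2: n2:lead/t1/[-]
after 4 — deliver 2→0: n0:foll/t1/[-]
after 5 — deliver 0→2: ·
after 6 — propose(2,'y'): n2:lead/t1/[y]
after 7 — deliver 2→0: n0:foll/t1/[y]
after 8 — deliver 0→2: ·
after 9 — timeout(2): n2:cand/t2/[y]

empty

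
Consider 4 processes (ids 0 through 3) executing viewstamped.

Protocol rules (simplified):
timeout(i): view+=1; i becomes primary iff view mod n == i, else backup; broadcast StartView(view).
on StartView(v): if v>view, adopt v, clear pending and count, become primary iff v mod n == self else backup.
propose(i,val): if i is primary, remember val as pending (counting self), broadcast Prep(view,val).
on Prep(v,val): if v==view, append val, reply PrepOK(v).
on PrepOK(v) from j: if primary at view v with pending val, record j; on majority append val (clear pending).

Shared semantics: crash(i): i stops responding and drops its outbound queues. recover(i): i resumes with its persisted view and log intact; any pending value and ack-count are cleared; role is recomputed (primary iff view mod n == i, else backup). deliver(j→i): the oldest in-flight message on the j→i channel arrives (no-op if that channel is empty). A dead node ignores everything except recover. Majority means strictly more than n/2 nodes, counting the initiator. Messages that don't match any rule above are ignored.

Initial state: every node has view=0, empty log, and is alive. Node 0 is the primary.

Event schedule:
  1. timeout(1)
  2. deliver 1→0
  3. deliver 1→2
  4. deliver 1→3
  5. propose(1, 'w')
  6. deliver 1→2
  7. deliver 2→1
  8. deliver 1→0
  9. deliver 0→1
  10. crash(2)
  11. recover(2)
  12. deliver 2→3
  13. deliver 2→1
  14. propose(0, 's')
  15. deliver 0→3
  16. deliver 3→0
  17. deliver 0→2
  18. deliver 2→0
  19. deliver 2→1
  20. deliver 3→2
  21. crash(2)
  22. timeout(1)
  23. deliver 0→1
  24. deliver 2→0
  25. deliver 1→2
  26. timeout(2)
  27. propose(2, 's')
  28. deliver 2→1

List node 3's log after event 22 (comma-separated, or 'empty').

empty

[1] timeout(1) → N1(prim v1 [-])
[2] deliver 1→0 → N0(back v1 [-])
[3] deliver 1→2 → N2(back v1 [-])
[4] deliver 1→3 → N3(back v1 [-])
[5] propose(1,'w') → ∅
[6] deliver 1→2 → N2(back v1 [w])
[7] deliver 2→1 → ∅
[8] deliver 1→0 → N0(back v1 [w])
[9] deliver 0→1 → N1(prim v1 [w])
[10] crash(2) → N2(✗back v1 [w])
[11] recover(2) → N2(back v1 [w])
[12] deliver 2→3 → ∅
[13] deliver 2→1 → ∅
[14] propose(0,'s') → ∅
[15] deliver 0→3 → ∅
[16] deliver 3→0 → ∅
[17] deliver 0→2 → ∅
[18] deliver 2→0 → ∅
[19] deliver 2→1 → ∅
[20] deliver 3→2 → ∅
[21] crash(2) → N2(✗back v1 [w])
[22] timeout(1) → N1(back v2 [w])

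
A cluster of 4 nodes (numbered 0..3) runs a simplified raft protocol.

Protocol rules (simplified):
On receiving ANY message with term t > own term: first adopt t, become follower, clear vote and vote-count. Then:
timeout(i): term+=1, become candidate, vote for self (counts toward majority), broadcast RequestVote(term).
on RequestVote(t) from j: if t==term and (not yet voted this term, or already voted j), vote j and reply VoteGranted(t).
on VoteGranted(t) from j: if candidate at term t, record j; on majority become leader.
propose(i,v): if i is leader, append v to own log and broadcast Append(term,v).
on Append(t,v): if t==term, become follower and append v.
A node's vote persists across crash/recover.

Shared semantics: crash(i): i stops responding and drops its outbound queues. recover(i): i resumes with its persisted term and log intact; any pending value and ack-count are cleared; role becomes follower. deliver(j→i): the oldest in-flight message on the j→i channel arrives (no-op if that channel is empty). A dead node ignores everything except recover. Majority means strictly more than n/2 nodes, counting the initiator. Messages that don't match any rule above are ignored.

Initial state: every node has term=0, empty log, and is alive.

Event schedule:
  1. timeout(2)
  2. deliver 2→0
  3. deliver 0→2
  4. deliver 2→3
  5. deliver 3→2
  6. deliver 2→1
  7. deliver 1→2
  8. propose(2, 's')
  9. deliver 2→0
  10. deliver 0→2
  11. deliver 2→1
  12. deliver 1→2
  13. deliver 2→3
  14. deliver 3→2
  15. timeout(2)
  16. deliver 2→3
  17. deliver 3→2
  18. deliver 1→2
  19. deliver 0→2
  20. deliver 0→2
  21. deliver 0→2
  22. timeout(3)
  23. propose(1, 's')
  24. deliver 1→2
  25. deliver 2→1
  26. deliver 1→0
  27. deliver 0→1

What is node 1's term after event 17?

1. timeout(2):  <2:cand t1 ->
2. deliver 2→0:  <0:foll t1 ->
3. deliver 0→2:  nop
4. deliver 2→3:  <3:foll t1 ->
5. deliver 3→2:  <2:lead t1 ->
6. deliver 2→1:  <1:foll t1 ->
7. deliver 1→2:  nop
8. propose(2,'s'):  <2:lead t1 s>
9. deliver 2→0:  <0:foll t1 s>
10. deliver 0→2:  nop
11. deliver 2→1:  <1:foll t1 s>
12. deliver 1→2:  nop
13. deliver 2→3:  <3:foll t1 s>
14. deliver 3→2:  nop
15. timeout(2):  <2:cand t2 s>
16. deliver 2→3:  <3:foll t2 s>
17. deliver 3→2:  nop

1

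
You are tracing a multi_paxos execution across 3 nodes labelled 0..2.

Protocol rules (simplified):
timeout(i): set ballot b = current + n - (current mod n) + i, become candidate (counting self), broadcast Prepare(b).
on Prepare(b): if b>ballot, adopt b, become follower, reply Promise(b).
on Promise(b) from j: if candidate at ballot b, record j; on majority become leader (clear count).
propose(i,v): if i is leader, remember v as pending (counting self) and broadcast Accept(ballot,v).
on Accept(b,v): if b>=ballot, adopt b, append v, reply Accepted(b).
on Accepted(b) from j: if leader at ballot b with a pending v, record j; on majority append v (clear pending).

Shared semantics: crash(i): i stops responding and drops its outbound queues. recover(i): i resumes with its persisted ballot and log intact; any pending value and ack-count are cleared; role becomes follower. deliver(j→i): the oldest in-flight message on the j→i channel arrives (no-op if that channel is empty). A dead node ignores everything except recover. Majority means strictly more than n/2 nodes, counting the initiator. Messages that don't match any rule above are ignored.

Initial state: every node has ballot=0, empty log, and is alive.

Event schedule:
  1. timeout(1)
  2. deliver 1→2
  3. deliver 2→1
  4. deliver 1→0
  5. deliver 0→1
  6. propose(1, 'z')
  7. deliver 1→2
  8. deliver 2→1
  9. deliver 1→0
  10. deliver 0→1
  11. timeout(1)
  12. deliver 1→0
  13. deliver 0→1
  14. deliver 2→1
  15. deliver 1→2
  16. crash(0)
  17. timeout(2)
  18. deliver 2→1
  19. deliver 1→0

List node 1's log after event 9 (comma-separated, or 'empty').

z

step 1 timeout(1): 1={cand,b=4,log=-}
step 2 deliver 1→2: 2={foll,b=4,log=-}
step 3 deliver 2→1: 1={lead,b=4,log=-}
step 4 deliver 1→0: 0={foll,b=4,log=-}
step 5 deliver 0→1: —
step 6 propose(1,'z'): —
step 7 deliver 1→2: 2={foll,b=4,log=z}
step 8 deliver 2→1: 1={lead,b=4,log=z}
step 9 deliver 1→0: 0={foll,b=4,log=z}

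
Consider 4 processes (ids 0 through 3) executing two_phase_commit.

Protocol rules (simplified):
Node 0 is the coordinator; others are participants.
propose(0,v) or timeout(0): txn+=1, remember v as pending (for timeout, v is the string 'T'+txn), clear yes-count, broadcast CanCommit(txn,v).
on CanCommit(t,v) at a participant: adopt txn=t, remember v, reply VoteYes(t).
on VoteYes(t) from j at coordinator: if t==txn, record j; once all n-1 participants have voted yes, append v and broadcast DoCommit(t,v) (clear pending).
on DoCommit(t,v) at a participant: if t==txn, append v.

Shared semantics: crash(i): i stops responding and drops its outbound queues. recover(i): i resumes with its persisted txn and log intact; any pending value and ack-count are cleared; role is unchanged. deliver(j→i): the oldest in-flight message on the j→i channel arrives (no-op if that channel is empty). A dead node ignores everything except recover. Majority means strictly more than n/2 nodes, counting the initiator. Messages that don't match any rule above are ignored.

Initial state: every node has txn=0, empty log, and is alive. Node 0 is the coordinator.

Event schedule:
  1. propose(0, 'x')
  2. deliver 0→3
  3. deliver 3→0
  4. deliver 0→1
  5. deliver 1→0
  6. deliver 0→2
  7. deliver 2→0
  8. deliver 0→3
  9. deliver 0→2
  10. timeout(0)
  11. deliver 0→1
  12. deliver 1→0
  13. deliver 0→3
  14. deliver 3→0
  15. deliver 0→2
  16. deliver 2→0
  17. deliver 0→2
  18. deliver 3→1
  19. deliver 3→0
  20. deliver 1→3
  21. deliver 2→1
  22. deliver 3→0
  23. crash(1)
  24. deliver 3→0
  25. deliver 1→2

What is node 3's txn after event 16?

2

e1 propose(0,'x'): 0[coor,t=1,-]
e2 deliver 0→3: 3[part,t=1,-]
e3 deliver 3→0: ·
e4 deliver 0→1: 1[part,t=1,-]
e5 deliver 1→0: ·
e6 deliver 0→2: 2[part,t=1,-]
e7 deliver 2→0: 0[coor,t=1,x]
e8 deliver 0→3: 3[part,t=1,x]
e9 deliver 0→2: 2[part,t=1,x]
e10 timeout(0): 0[coor,t=2,x]
e11 deliver 0→1: 1[part,t=1,x]
e12 deliver 1→0: ·
e13 deliver 0→3: 3[part,t=2,x]
e14 deliver 3→0: ·
e15 deliver 0→2: 2[part,t=2,x]
e16 deliver 2→0: ·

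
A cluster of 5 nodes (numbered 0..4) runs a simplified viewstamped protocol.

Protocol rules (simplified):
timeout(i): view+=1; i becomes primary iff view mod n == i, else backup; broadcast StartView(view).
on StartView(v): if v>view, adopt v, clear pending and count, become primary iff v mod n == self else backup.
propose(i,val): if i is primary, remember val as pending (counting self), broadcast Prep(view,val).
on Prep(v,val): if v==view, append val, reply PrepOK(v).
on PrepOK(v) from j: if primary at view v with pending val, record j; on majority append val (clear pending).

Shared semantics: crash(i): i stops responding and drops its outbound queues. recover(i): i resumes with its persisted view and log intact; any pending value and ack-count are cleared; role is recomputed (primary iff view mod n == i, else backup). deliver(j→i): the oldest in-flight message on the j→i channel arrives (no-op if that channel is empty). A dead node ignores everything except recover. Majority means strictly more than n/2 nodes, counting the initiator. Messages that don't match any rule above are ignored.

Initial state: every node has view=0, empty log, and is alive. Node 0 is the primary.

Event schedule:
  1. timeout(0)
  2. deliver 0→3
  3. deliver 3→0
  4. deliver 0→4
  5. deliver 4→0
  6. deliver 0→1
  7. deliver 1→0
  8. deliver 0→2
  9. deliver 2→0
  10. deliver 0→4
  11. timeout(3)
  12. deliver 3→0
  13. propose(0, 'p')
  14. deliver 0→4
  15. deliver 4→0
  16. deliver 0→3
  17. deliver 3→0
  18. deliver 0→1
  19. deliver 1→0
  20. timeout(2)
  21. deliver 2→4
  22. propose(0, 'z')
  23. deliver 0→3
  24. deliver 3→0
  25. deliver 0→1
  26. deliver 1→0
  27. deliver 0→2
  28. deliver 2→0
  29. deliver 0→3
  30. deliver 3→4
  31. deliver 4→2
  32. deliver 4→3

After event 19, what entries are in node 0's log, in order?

e1 timeout(0): 0[back,v=1,-]
e2 deliver 0→3: 3[back,v=1,-]
e3 deliver 3→0: ·
e4 deliver 0→4: 4[back,v=1,-]
e5 deliver 4→0: ·
e6 deliver 0→1: 1[prim,v=1,-]
e7 deliver 1→0: ·
e8 deliver 0→2: 2[back,v=1,-]
e9 deliver 2→0: ·
e10 deliver 0→4: ·
e11 timeout(3): 3[back,v=2,-]
e12 deliver 3→0: 0[back,v=2,-]
e13 propose(0,'p'): ·
e14 deliver 0→4: ·
e15 deliver 4→0: ·
e16 deliver 0→3: ·
e17 deliver 3→0: ·
e18 deliver 0→1: ·
e19 deliver 1→0: ·

empty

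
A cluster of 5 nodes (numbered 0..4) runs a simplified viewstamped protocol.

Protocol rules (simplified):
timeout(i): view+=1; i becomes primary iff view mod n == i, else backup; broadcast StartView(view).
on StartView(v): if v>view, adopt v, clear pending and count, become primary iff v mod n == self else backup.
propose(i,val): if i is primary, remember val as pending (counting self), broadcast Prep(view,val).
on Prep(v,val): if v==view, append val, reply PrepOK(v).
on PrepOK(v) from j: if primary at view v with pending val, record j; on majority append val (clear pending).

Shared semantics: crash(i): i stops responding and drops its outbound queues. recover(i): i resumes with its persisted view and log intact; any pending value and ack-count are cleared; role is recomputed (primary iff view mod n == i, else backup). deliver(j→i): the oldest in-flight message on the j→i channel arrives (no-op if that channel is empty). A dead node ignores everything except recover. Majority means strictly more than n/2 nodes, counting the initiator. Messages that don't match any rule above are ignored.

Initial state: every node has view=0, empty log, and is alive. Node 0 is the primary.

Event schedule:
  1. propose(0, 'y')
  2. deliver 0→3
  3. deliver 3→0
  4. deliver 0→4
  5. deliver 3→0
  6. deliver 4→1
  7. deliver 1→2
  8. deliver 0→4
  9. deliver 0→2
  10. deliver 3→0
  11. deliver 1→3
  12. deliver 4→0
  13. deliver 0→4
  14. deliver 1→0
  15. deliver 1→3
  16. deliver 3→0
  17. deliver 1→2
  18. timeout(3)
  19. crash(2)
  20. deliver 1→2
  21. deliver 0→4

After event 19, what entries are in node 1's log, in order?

1. propose(0,'y'):  nop
2. deliver 0→3:  <3:back v0 y>
3. deliver 3→0:  nop
4. deliver 0→4:  <4:back v0 y>
5. deliver 3→0:  nop
6. deliver 4→1:  nop
7. deliver 1→2:  nop
8. deliver 0→4:  nop
9. deliver 0→2:  <2:back v0 y>
10. deliver 3→0:  nop
11. deliver 1→3:  nop
12. deliver 4→0:  <0:prim v0 y>
13. deliver 0→4:  nop
14. deliver 1→0:  nop
15. deliver 1→3:  nop
16. deliver 3→0:  nop
17. deliver 1→2:  nop
18. timeout(3):  <3:back v1 y>
19. crash(2):  <2:✗back v0 y>

empty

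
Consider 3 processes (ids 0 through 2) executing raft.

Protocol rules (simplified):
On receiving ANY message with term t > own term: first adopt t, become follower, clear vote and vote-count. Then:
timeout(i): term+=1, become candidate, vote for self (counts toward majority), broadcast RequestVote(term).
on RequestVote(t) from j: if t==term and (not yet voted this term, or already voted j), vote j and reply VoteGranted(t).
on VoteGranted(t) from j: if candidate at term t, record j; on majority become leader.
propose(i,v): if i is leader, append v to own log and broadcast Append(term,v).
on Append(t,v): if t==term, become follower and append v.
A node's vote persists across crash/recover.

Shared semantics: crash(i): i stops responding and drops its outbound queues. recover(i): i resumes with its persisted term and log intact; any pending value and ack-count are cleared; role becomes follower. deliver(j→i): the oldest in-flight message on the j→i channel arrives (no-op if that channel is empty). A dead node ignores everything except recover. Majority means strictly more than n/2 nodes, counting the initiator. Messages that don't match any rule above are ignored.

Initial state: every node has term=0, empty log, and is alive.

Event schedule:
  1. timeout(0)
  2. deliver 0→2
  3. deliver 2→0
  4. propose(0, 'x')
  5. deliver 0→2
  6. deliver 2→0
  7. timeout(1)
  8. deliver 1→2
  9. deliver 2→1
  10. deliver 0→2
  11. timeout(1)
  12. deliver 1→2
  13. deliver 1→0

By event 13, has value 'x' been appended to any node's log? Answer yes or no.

1. timeout(0):  <0:cand t1 ->
2. deliver 0→2:  <2:foll t1 ->
3. deliver 2→0:  <0:lead t1 ->
4. propose(0,'x'):  <0:lead t1 x>
5. deliver 0→2:  <2:foll t1 x>
6. deliver 2→0:  nop
7. timeout(1):  <1:cand t1 ->
8. deliver 1→2:  nop
9. deliver 2→1:  nop
10. deliver 0→2:  nop
11. timeout(1):  <1:cand t2 ->
12. deliver 1→2:  <2:foll t2 x>
13. deliver 1→0:  nop

yes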